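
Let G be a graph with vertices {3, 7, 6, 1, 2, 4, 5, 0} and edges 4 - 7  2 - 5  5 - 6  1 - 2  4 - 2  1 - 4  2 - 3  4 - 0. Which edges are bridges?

0-4, 2-3, 2-5, 4-7, 5-6

The edges on the cycle 1-4-2-1 are not bridges since each lies on that cycle.
But removing 2 - 5 disconnects 2 from 5; removing 2 - 3 disconnects 2 from 3; removing 4 - 0 disconnects 4 from 0; removing 4 - 7 disconnects 4 from 7 — these are bridges.
In total 5 edges are bridges.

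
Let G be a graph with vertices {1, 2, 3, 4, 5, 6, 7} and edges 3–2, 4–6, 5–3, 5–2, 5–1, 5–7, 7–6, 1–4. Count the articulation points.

1

Removing 5 increases the component count from 1 to 2, so 5 is a cut vertex.
By contrast removing 4 leaves 1 component; it is not a cut vertex. No other vertex is a cut vertex either.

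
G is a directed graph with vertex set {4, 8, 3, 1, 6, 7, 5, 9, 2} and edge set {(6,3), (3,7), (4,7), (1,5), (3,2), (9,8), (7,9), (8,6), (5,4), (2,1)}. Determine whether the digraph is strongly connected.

Yes

From 7 we can reach every vertex (1, 2, 3, 4, 5, 6, 7, 8, 9), and every vertex can reach 7 (1, 2, 3, 4, 5, 6, 7, 8, 9). So the whole graph is one strongly connected component.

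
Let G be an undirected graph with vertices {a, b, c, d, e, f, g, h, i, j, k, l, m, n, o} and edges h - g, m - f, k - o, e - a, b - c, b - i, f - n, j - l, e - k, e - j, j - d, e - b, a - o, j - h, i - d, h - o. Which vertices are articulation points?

Removing b increases the component count from 2 to 3, so b is a cut vertex.
Removing f increases the component count from 2 to 3, so f is a cut vertex.
Removing h increases the component count from 2 to 3, so h is a cut vertex.
Likewise j is a cut vertex.
By contrast removing d leaves 2 components; it is not a cut vertex. No other vertex is a cut vertex either.

b, f, h, j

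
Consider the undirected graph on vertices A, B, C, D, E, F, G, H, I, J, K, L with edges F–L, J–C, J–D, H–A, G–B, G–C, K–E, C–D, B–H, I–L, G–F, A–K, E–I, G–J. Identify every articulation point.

G

Removing G increases the component count from 1 to 2, so G is a cut vertex.
By contrast removing E leaves 1 component; it is not a cut vertex. No other vertex is a cut vertex either.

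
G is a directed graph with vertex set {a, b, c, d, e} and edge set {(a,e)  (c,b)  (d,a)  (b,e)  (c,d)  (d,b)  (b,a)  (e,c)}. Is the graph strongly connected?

From d we can reach every vertex (a, b, c, d, e), and every vertex can reach d (a, b, c, d, e). So the whole graph is one strongly connected component.

Yes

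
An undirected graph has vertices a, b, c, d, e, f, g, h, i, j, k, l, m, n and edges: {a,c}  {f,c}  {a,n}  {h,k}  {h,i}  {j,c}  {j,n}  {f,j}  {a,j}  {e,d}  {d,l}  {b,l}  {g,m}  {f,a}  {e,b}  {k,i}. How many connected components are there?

4

Starting from g we can reach g, m. That is one component of size 2.
Starting from h we can reach h, i, k. That is one component of size 3.
Starting from b we can reach b, d, e, l. That is one component of size 4.
Starting from a we can reach a, c, f, j, n. That is one component of size 5.
Total: 4 components.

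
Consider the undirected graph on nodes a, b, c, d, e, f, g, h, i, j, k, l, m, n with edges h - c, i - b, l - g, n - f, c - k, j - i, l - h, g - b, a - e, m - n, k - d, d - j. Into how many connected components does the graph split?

3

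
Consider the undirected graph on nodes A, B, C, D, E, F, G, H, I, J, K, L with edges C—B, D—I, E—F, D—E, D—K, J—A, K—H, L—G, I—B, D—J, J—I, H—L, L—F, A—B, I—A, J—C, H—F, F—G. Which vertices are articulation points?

D

Removing D increases the component count from 1 to 2, so D is a cut vertex.
By contrast removing L leaves 1 component; it is not a cut vertex. No other vertex is a cut vertex either.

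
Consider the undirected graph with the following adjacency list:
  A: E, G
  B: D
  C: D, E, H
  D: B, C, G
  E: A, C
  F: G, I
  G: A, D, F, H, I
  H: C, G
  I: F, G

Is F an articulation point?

No

Deleting F leaves 1 component (was 1) (its neighbors G, I remain connected to each other), so F is not a cut vertex.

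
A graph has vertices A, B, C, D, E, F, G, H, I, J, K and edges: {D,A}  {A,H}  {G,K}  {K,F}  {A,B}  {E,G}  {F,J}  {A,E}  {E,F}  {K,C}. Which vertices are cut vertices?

A, E, F, K

Removing A increases the component count from 2 to 5, so A is a cut vertex.
Removing E increases the component count from 2 to 3, so E is a cut vertex.
Removing F increases the component count from 2 to 3, so F is a cut vertex.
Likewise K is a cut vertex.
By contrast removing H leaves 2 components; it is not a cut vertex. No other vertex is a cut vertex either.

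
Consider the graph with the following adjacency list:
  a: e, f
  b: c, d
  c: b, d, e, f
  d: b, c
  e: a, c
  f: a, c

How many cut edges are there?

The edges on the cycle c-b-d-c are not bridges since each lies on that cycle.
Every edge lies on some cycle, so there are no bridges.

0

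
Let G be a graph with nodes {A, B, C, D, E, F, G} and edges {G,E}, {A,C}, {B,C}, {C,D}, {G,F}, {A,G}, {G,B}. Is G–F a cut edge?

Yes

Removing G–F leaves no path between G and F: the component count goes from 1 to 2. So it is a bridge.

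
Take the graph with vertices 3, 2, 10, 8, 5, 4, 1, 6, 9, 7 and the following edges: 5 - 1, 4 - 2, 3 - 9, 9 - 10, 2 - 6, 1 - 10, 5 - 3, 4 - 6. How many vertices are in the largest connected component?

7 is isolated — a component by itself.
8 is isolated — a component by itself.
Starting from 2 we can reach 2, 4, 6. That is one component of size 3.
Starting from 1 we can reach 1, 3, 5, 9, 10. That is one component of size 5.
The largest has 5 vertices.

5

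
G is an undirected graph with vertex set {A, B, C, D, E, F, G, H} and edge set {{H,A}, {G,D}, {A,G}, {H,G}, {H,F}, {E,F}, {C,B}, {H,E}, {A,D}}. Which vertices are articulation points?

Removing H increases the component count from 2 to 3, so H is a cut vertex.
By contrast removing F leaves 2 components; it is not a cut vertex. No other vertex is a cut vertex either.

H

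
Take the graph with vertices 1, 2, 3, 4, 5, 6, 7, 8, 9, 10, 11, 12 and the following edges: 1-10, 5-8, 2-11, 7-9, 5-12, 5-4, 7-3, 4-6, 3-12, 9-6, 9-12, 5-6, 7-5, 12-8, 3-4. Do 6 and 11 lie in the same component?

The component containing 6 is {3, 4, 5, 6, 7, 8, 9, 12}, and 11 is not in it.

No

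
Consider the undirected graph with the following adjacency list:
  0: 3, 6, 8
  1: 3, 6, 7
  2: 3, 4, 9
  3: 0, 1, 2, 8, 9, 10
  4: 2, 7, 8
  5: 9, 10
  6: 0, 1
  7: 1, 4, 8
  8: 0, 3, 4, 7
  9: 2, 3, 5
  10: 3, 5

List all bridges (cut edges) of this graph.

The edges on the cycle 3-8-0-6-1-3 are not bridges since each lies on that cycle.
Every edge lies on some cycle, so there are no bridges.

none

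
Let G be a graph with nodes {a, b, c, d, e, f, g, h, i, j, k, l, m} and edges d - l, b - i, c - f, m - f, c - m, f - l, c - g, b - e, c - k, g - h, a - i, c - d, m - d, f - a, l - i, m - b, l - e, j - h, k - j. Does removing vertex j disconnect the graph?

Deleting j leaves 1 component (was 1) (its neighbors h, k remain connected to each other), so j is not a cut vertex.

No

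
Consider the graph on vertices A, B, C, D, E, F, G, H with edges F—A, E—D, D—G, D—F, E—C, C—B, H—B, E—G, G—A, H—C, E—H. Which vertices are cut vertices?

E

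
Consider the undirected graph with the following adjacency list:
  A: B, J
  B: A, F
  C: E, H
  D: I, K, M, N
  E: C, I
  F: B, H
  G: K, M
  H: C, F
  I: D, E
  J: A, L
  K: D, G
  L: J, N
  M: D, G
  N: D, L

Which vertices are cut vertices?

D

Removing D increases the component count from 1 to 2, so D is a cut vertex.
By contrast removing M leaves 1 component; it is not a cut vertex. No other vertex is a cut vertex either.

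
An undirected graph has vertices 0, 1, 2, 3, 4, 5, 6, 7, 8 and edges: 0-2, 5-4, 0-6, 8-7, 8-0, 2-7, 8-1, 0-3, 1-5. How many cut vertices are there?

Removing 0 increases the component count from 1 to 3, so 0 is a cut vertex.
Removing 1 increases the component count from 1 to 2, so 1 is a cut vertex.
Removing 5 increases the component count from 1 to 2, so 5 is a cut vertex.
Likewise 8 is a cut vertex.
By contrast removing 7 leaves 1 component; it is not a cut vertex. No other vertex is a cut vertex either.

4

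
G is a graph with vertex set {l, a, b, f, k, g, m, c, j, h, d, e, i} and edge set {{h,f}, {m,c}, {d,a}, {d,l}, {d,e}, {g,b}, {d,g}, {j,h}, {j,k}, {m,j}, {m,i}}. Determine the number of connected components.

Starting from a we can reach a, b, d, e, g, l. That is one component of size 6.
Starting from c we can reach c, f, h, i, j, k, m. That is one component of size 7.
Total: 2 components.

2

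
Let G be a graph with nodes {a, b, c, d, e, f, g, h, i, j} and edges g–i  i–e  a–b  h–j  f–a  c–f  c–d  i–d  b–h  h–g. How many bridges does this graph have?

The edges on the cycle c-f-a-b-h-g-i-d-c are not bridges since each lies on that cycle.
But removing e–i disconnects e from i; removing j–h disconnects j from h — these are bridges.
That makes 2 bridges.

2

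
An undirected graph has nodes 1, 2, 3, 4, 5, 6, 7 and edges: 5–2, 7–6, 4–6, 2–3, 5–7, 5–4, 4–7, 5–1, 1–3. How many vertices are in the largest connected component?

7

Starting from 1 we can reach 1, 2, 3, 4, 5, 6, 7. That is one component of size 7.
The largest has 7 vertices.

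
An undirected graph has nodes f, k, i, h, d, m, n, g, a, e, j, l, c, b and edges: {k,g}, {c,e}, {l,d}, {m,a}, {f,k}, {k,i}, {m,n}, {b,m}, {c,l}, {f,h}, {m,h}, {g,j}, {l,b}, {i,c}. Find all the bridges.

The edges on the cycle f-k-i-c-l-b-m-h-f are not bridges since each lies on that cycle.
But removing k—g disconnects k from g; removing a—m disconnects a from m; removing n—m disconnects n from m; removing g—j disconnects g from j — these are bridges.
In total 6 edges are bridges.

a-m, c-e, d-l, g-j, g-k, m-n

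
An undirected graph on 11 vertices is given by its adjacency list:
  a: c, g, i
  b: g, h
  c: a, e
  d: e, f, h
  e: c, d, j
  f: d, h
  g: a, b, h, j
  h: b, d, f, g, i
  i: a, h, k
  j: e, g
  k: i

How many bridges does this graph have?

The edges on the cycle g-b-h-g are not bridges since each lies on that cycle.
But removing i-k disconnects i from k — this is a bridge.

1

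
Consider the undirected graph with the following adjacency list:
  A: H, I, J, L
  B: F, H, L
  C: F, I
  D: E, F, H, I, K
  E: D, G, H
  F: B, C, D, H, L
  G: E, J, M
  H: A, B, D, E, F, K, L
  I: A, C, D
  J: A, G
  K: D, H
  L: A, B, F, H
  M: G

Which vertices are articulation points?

Removing G increases the component count from 1 to 2, so G is a cut vertex.
By contrast removing J leaves 1 component; it is not a cut vertex. No other vertex is a cut vertex either.

G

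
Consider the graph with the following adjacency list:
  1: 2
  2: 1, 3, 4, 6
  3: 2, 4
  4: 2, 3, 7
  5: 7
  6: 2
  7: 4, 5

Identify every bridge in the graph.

The edges on the cycle 2-4-3-2 are not bridges since each lies on that cycle.
But removing 4-7 disconnects 4 from 7; removing 7-5 disconnects 7 from 5; removing 2-6 disconnects 2 from 6; removing 2-1 disconnects 2 from 1 — these are bridges.

1-2, 2-6, 4-7, 5-7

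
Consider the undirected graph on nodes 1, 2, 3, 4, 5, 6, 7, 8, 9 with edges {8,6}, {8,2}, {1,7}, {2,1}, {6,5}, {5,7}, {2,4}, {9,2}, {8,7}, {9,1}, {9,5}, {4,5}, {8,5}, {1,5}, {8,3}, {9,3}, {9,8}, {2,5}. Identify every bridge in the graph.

The edges on the cycle 9-8-6-5-2-9 are not bridges since each lies on that cycle.
Every edge lies on some cycle, so there are no bridges.

none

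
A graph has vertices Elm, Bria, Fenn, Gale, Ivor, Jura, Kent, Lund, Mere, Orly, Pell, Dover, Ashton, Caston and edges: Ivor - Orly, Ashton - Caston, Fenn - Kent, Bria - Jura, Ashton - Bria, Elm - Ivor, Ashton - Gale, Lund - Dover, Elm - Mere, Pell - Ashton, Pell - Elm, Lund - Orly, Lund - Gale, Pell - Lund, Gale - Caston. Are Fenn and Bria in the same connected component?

The component containing Fenn is {Fenn, Kent}, and Bria is not in it.

No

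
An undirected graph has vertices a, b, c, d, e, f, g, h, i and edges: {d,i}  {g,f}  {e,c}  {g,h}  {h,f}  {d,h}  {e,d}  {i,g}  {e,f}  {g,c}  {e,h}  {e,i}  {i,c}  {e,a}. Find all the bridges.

a-e

The edges on the cycle e-d-i-g-h-e are not bridges since each lies on that cycle.
But removing e–a disconnects e from a — this is a bridge.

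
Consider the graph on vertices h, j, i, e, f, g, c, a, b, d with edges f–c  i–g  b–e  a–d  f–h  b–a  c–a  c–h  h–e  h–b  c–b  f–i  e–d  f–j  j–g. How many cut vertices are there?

Removing f increases the component count from 1 to 2, so f is a cut vertex.
By contrast removing g leaves 1 component; it is not a cut vertex. No other vertex is a cut vertex either.

1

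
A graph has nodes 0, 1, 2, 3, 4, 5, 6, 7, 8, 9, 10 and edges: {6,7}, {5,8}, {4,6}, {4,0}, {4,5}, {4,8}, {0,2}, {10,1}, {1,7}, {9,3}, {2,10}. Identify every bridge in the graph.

The edges on the cycle 4-5-8-4 are not bridges since each lies on that cycle.
But removing 9—3 disconnects 9 from 3 — this is a bridge.

3-9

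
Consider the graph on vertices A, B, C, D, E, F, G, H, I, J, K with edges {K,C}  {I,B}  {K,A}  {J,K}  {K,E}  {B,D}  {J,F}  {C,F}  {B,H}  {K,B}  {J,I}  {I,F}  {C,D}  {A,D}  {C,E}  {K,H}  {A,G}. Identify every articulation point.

Removing A increases the component count from 1 to 2, so A is a cut vertex.
By contrast removing K leaves 1 component; it is not a cut vertex. No other vertex is a cut vertex either.

A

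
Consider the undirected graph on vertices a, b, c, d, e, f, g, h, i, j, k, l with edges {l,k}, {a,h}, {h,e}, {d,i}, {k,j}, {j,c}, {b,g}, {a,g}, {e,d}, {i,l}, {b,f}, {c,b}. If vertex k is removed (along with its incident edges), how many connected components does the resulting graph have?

With k gone, the remaining components are: {a, b, c, d, e, f, g, h, i, j, l}.
That is 1 component.

1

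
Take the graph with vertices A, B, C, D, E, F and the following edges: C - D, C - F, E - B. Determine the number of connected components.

A is isolated — a component by itself.
Starting from B we can reach B, E. That is one component of size 2.
Starting from C we can reach C, D, F. That is one component of size 3.
Total: 3 components.

3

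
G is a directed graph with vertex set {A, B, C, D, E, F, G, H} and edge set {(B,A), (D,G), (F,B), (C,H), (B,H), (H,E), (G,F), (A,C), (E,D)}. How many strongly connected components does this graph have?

1

{A, B, C, D, E, F, G, H} are all mutually reachable — one SCC of size 8.
That gives 1 strongly connected component.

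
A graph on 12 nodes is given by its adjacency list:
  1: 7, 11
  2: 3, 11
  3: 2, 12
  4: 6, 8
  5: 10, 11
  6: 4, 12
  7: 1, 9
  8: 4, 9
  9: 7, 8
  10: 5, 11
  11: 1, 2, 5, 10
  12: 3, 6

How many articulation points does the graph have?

Removing 11 increases the component count from 1 to 2, so 11 is a cut vertex.
By contrast removing 4 leaves 1 component; it is not a cut vertex. No other vertex is a cut vertex either.

1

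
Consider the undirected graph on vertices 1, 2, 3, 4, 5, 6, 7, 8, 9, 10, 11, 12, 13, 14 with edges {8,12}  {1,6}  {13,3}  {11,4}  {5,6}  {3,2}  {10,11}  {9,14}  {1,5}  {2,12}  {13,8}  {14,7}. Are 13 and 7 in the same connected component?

No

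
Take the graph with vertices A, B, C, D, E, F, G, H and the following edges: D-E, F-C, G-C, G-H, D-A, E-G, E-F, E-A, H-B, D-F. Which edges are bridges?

B-H, G-H

The edges on the cycle D-E-G-C-F-D are not bridges since each lies on that cycle.
But removing G-H disconnects G from H; removing B-H disconnects B from H — these are bridges.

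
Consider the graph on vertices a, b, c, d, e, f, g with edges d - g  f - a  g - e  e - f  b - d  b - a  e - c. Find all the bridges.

The edges on the cycle b-d-g-e-f-a-b are not bridges since each lies on that cycle.
But removing e - c disconnects e from c — this is a bridge.

c-e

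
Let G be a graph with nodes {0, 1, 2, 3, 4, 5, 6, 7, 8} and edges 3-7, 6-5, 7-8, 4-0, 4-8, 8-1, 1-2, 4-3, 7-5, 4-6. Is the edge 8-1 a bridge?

Removing 8-1 leaves no path between 8 and 1: the component count goes from 1 to 2. So it is a bridge.

Yes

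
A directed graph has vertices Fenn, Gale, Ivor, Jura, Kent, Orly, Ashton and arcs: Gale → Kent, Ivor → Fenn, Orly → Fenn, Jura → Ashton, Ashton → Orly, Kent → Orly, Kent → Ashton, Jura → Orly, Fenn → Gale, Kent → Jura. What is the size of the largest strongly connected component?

6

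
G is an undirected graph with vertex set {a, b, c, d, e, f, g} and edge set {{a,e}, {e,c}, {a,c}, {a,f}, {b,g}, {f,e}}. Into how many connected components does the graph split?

d is isolated — a component by itself.
Starting from b we can reach b, g. That is one component of size 2.
Starting from a we can reach a, c, e, f. That is one component of size 4.
Total: 3 components.

3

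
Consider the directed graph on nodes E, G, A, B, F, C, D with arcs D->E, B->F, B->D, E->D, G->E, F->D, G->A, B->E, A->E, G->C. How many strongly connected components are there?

{D, E} are all mutually reachable — one SCC of size 2.
{F} is an SCC by itself.
{G} is an SCC by itself.
{C} is an SCC by itself.
{B} is an SCC by itself.
(and 1 more singleton SCC)
That gives 6 strongly connected components.

6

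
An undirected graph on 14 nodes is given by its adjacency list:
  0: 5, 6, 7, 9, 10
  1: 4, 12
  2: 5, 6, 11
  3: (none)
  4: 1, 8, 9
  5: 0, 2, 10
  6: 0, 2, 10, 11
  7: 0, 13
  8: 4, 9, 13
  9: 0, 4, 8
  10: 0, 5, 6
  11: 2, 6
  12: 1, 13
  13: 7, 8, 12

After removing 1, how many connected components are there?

2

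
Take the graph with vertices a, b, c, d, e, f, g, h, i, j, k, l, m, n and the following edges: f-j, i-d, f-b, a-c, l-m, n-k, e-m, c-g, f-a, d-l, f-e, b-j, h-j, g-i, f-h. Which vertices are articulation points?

f

Removing f increases the component count from 2 to 3, so f is a cut vertex.
By contrast removing g leaves 2 components; it is not a cut vertex. No other vertex is a cut vertex either.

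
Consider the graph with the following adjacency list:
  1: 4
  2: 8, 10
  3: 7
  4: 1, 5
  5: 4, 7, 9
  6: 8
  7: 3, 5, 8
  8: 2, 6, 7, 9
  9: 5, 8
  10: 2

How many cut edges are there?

The edges on the cycle 9-8-7-5-9 are not bridges since each lies on that cycle.
But removing 5-4 disconnects 5 from 4; removing 3-7 disconnects 3 from 7; removing 8-2 disconnects 8 from 2; removing 1-4 disconnects 1 from 4 — these are bridges.
In total 6 edges are bridges.

6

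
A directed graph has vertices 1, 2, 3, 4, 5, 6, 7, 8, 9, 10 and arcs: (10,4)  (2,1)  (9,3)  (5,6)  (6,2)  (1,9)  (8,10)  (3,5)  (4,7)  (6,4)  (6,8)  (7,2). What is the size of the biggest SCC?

{1, 2, 3, 4, 5, 6, 7, 8, 9, 10} are all mutually reachable — one SCC of size 10.
The largest has 10 vertices.

10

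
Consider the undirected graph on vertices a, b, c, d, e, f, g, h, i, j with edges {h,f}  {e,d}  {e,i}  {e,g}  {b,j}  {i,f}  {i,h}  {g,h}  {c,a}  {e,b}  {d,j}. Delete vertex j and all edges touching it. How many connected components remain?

2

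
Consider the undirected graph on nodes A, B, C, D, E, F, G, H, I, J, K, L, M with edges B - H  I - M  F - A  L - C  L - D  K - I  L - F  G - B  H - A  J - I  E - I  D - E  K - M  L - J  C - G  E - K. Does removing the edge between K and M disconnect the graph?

After removing K - M, the path K-I-M still connects them, so the edge is not a bridge.

No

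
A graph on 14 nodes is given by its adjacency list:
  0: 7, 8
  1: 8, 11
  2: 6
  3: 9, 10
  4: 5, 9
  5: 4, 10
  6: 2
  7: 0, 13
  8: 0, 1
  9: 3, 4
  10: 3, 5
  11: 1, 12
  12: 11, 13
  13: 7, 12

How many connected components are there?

3

Starting from 2 we can reach 2, 6. That is one component of size 2.
Starting from 3 we can reach 3, 4, 5, 9, 10. That is one component of size 5.
Starting from 0 we can reach 0, 1, 7, 8, 11, 12, 13. That is one component of size 7.
Total: 3 components.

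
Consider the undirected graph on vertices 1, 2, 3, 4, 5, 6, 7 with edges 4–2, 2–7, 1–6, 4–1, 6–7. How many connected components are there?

5 is isolated — a component by itself.
3 is isolated — a component by itself.
Starting from 1 we can reach 1, 2, 4, 6, 7. That is one component of size 5.
Total: 3 components.

3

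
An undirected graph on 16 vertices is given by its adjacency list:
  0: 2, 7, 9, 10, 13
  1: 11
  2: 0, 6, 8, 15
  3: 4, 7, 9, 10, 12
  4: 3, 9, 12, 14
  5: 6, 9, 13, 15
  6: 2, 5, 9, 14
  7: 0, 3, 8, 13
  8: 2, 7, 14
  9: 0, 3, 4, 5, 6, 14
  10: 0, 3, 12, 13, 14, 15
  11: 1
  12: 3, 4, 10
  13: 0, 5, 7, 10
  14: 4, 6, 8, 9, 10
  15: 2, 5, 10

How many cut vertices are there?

0

Removing 12, for instance, still leaves 2 components. No single vertex removal increases the component count — the graph has no articulation points.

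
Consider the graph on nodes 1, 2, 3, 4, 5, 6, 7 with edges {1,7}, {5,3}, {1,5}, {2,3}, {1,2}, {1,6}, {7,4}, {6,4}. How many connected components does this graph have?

1

Starting from 1 we can reach 1, 2, 3, 4, 5, 6, 7. That is one component of size 7.
Total: 1 component.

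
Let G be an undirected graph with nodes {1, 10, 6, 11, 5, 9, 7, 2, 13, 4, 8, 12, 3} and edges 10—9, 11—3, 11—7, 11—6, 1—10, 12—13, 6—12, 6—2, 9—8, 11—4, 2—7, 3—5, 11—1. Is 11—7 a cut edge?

After removing 11—7, the path 11-6-2-7 still connects them, so the edge is not a bridge.

No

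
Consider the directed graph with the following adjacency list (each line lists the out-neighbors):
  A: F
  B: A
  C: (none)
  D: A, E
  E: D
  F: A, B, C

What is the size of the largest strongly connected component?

3

{A, B, F} are all mutually reachable — one SCC of size 3.
{D, E} are all mutually reachable — one SCC of size 2.
{C} is an SCC by itself.
The largest has 3 vertices.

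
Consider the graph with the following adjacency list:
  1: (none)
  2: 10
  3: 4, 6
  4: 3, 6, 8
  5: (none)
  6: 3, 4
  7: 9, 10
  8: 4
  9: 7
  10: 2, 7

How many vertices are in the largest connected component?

1 is isolated — a component by itself.
5 is isolated — a component by itself.
Starting from 2 we can reach 2, 7, 9, 10. That is one component of size 4.
Starting from 3 we can reach 3, 4, 6, 8. That is one component of size 4.
The largest has 4 vertices.

4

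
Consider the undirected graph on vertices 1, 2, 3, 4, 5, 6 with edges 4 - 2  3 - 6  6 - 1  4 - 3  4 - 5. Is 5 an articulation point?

No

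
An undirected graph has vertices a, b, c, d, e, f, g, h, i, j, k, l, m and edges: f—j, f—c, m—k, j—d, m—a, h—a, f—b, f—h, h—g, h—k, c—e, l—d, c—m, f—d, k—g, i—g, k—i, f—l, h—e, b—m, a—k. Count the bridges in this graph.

The edges on the cycle m-a-k-m are not bridges since each lies on that cycle.
Every edge lies on some cycle, so there are no bridges.

0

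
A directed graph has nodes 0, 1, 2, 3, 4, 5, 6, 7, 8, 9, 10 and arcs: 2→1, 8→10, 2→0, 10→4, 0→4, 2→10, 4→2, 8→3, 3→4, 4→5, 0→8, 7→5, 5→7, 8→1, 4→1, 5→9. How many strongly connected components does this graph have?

{0, 2, 3, 4, 8, 10} are all mutually reachable — one SCC of size 6.
{5, 7} are all mutually reachable — one SCC of size 2.
{1} is an SCC by itself.
{6} is an SCC by itself.
{9} is an SCC by itself.
That gives 5 strongly connected components.

5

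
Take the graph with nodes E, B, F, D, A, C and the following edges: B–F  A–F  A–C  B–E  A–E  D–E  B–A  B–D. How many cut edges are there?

1

The edges on the cycle B-D-E-A-B are not bridges since each lies on that cycle.
But removing A–C disconnects A from C — this is a bridge.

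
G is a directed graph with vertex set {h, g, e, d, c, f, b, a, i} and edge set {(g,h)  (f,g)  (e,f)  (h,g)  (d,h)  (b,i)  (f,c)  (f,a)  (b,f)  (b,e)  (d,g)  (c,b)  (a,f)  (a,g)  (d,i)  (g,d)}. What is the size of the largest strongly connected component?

{a, b, c, e, f} are all mutually reachable — one SCC of size 5.
{d, g, h} are all mutually reachable — one SCC of size 3.
{i} is an SCC by itself.
The largest has 5 vertices.

5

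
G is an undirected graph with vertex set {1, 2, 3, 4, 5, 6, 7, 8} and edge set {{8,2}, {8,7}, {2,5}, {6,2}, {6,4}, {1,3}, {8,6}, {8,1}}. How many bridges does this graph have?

5

The edges on the cycle 8-6-2-8 are not bridges since each lies on that cycle.
But removing 8–1 disconnects 8 from 1; removing 8–7 disconnects 8 from 7; removing 1–3 disconnects 1 from 3; removing 6–4 disconnects 6 from 4 — these are bridges.
In total 5 edges are bridges.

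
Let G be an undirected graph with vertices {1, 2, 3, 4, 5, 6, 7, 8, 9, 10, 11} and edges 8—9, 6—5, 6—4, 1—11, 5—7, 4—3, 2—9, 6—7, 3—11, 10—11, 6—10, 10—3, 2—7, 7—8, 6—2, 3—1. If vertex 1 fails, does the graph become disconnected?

Deleting 1 leaves 1 component (was 1) (its neighbors 3, 11 remain connected to each other), so 1 is not a cut vertex.

No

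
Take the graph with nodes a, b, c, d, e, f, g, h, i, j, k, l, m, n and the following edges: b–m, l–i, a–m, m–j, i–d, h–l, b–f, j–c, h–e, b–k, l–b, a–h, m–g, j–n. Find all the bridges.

b-f, b-k, c-j, d-i, e-h, g-m, i-l, j-m, j-n

The edges on the cycle a-h-l-b-m-a are not bridges since each lies on that cycle.
But removing i–l disconnects i from l; removing m–j disconnects m from j; removing h–e disconnects h from e; removing n–j disconnects n from j — these are bridges.
In total 9 edges are bridges.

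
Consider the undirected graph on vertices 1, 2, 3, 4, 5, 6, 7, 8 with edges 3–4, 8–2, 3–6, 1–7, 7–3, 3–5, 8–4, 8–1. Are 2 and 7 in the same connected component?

Yes

From 2 we can reach 1, 2, 3, 4, 5, 6, 7, 8, which includes 7.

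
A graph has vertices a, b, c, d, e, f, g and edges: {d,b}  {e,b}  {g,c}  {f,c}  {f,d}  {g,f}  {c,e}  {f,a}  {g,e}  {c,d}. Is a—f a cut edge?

Removing a—f leaves no path between a and f: the component count goes from 1 to 2. So it is a bridge.

Yes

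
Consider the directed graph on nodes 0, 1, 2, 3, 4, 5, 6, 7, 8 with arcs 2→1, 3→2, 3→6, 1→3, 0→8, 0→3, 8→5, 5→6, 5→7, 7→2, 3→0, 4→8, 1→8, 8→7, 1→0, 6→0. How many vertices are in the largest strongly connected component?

8

{0, 1, 2, 3, 5, 6, 7, 8} are all mutually reachable — one SCC of size 8.
{4} is an SCC by itself.
The largest has 8 vertices.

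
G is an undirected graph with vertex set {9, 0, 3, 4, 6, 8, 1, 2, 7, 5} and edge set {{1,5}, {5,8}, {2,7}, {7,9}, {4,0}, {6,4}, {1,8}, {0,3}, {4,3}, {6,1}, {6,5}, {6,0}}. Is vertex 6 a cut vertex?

Deleting 6 raises the number of components from 2 to 3, so 6 is a cut vertex.

Yes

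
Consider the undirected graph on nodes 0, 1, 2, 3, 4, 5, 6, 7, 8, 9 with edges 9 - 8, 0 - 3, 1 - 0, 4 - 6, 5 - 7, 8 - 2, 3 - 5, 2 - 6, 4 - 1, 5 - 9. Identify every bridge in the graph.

5-7

The edges on the cycle 4-1-0-3-5-9-8-2-6-4 are not bridges since each lies on that cycle.
But removing 7 - 5 disconnects 7 from 5 — this is a bridge.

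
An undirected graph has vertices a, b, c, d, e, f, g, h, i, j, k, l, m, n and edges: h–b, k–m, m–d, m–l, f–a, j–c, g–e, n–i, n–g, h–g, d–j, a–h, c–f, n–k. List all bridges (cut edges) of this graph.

b-h, e-g, i-n, l-m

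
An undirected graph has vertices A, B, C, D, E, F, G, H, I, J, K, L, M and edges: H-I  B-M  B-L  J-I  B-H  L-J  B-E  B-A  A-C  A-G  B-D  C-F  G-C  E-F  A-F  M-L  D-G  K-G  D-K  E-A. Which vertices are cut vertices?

Removing B increases the component count from 1 to 2, so B is a cut vertex.
By contrast removing D leaves 1 component; it is not a cut vertex. No other vertex is a cut vertex either.

B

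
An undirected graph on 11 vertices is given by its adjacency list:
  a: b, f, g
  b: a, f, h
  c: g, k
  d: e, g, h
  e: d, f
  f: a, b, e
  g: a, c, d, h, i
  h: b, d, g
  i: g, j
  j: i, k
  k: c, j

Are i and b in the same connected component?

Yes

From i we can reach a, b, c, d, e, f, g, h, i, j, k, which includes b.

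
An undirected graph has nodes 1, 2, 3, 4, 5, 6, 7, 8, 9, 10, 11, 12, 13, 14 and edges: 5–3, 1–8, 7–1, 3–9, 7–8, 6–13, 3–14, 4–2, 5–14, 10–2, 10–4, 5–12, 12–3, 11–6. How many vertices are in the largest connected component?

5

Starting from 6 we can reach 6, 11, 13. That is one component of size 3.
Starting from 1 we can reach 1, 7, 8. That is one component of size 3.
Starting from 2 we can reach 2, 4, 10. That is one component of size 3.
Starting from 3 we can reach 3, 5, 9, 12, 14. That is one component of size 5.
The largest has 5 vertices.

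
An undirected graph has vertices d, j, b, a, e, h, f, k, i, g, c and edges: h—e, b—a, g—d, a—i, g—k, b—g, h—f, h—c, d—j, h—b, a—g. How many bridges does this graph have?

The edges on the cycle b-a-g-b are not bridges since each lies on that cycle.
But removing i—a disconnects i from a; removing f—h disconnects f from h; removing g—k disconnects g from k; removing e—h disconnects e from h — these are bridges.
In total 8 edges are bridges.

8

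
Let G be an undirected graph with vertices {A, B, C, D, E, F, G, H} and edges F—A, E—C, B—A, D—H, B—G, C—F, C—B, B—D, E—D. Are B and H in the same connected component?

From B we can reach A, B, C, D, E, F, G, H, which includes H.

Yes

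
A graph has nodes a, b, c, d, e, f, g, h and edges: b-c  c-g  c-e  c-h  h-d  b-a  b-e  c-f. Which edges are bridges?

The edges on the cycle b-c-e-b are not bridges since each lies on that cycle.
But removing g-c disconnects g from c; removing f-c disconnects f from c; removing h-d disconnects h from d; removing h-c disconnects h from c — these are bridges.
In total 5 edges are bridges.

a-b, c-f, c-g, c-h, d-h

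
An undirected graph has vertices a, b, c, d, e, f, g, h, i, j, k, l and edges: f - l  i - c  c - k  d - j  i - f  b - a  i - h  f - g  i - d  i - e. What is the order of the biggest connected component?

Starting from a we can reach a, b. That is one component of size 2.
Starting from c we can reach c, d, e, f, g, h, i, j, k, l. That is one component of size 10.
The largest has 10 vertices.

10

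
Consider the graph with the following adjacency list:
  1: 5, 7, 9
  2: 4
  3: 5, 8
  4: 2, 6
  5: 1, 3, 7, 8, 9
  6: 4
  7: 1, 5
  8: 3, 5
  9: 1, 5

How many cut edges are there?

The edges on the cycle 5-8-3-5 are not bridges since each lies on that cycle.
But removing 2-4 disconnects 2 from 4; removing 6-4 disconnects 6 from 4 — these are bridges.
That makes 2 bridges.

2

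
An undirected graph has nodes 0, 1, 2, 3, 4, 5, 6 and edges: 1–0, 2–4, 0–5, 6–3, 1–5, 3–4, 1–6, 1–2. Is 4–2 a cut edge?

No

After removing 4–2, the path 4-3-6-1-2 still connects them, so the edge is not a bridge.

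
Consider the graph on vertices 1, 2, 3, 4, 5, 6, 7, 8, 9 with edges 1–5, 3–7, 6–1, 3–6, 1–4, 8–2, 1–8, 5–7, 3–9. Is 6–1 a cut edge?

No

After removing 6–1, the path 6-3-7-5-1 still connects them, so the edge is not a bridge.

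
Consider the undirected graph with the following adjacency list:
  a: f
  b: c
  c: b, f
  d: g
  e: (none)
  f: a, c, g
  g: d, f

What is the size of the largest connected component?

6

e is isolated — a component by itself.
Starting from a we can reach a, b, c, d, f, g. That is one component of size 6.
The largest has 6 vertices.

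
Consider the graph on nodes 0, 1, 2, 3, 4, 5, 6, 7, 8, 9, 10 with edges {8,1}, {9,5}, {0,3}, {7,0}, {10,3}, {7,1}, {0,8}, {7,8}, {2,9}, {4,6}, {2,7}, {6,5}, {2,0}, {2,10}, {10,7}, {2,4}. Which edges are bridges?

The edges on the cycle 2-10-3-0-2 are not bridges since each lies on that cycle.
Every edge lies on some cycle, so there are no bridges.

none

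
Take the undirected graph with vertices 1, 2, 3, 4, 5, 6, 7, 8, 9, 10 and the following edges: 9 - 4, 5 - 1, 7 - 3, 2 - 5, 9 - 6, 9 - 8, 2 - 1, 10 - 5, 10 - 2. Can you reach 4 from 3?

The component containing 3 is {3, 7}, and 4 is not in it.

No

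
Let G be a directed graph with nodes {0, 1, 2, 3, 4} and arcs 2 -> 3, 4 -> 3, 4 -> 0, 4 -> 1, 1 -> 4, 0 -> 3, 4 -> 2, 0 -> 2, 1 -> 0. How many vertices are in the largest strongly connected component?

{1, 4} are all mutually reachable — one SCC of size 2.
{2} is an SCC by itself.
{0} is an SCC by itself.
{3} is an SCC by itself.
The largest has 2 vertices.

2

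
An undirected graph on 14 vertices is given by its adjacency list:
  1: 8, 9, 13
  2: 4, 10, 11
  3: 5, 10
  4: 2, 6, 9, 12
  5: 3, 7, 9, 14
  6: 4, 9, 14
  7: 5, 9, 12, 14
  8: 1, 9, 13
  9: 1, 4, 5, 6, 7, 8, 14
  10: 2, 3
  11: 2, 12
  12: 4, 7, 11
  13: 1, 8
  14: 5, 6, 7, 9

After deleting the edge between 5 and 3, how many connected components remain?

1

5 and 3 are still connected via 5-9-4-2-10-3, so the component count stays at 1.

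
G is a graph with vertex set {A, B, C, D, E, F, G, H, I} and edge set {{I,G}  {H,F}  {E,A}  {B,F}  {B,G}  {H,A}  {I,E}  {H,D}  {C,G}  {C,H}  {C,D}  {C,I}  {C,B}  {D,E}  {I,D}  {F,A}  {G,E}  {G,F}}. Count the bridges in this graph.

0

The edges on the cycle C-I-G-C are not bridges since each lies on that cycle.
Every edge lies on some cycle, so there are no bridges.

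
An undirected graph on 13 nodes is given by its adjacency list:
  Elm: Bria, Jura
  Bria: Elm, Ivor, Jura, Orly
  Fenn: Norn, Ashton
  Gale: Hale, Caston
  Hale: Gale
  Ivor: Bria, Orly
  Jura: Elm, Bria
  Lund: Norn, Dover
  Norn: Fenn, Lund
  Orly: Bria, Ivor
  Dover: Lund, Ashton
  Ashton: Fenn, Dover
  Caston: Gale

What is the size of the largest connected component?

5

Starting from Gale we can reach Gale, Hale, Caston. That is one component of size 3.
Starting from Elm we can reach Elm, Bria, Ivor, Jura, Orly. That is one component of size 5.
Starting from Fenn we can reach Fenn, Lund, Norn, Dover, Ashton. That is one component of size 5.
The largest has 5 vertices.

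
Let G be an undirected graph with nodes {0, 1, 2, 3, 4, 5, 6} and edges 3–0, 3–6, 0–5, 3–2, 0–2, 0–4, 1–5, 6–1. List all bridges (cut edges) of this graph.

0-4

The edges on the cycle 3-0-5-1-6-3 are not bridges since each lies on that cycle.
But removing 4–0 disconnects 4 from 0 — this is a bridge.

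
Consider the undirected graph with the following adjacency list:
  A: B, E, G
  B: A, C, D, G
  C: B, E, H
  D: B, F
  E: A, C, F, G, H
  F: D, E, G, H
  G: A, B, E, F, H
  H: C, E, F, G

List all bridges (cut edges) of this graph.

none

The edges on the cycle G-B-D-F-H-G are not bridges since each lies on that cycle.
Every edge lies on some cycle, so there are no bridges.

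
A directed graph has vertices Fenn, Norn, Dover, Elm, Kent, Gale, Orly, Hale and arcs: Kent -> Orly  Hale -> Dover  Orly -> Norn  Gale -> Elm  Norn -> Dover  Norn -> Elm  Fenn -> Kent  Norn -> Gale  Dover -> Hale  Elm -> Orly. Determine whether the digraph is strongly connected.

There is no directed path from Elm to Fenn, so the graph is not strongly connected.

No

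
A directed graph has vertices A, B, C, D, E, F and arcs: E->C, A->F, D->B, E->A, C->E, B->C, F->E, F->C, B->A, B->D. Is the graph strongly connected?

No

There is no directed path from A to D, so the graph is not strongly connected.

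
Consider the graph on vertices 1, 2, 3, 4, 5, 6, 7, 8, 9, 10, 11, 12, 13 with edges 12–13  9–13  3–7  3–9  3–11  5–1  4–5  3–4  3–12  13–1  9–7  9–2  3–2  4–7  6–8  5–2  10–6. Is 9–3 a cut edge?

No

After removing 9–3, the path 9-2-3 still connects them, so the edge is not a bridge.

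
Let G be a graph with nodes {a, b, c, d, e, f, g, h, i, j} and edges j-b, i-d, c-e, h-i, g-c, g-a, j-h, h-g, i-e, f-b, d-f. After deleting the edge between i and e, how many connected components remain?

1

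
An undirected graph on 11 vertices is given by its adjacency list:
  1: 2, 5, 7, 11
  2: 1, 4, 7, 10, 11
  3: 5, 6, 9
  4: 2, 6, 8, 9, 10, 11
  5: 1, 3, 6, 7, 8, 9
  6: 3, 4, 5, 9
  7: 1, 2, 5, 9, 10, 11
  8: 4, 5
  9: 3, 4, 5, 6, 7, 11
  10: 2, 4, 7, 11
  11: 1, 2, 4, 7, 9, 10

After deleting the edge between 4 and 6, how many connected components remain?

1

4 and 6 are still connected via 4-9-6, so the component count stays at 1.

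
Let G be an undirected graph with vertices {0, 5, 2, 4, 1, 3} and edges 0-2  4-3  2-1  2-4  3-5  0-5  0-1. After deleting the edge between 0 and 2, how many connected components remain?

1

0 and 2 are still connected via 0-1-2, so the component count stays at 1.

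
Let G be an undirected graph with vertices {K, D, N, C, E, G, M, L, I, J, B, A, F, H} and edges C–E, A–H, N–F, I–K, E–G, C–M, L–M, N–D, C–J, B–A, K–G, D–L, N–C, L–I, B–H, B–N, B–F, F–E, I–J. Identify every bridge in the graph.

The edges on the cycle B-A-H-B are not bridges since each lies on that cycle.
Every edge lies on some cycle, so there are no bridges.

none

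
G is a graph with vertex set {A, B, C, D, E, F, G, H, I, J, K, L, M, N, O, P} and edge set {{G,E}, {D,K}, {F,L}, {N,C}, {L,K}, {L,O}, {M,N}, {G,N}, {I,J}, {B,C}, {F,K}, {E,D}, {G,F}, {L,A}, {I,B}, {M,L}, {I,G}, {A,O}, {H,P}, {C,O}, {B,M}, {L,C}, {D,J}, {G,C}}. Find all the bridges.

The edges on the cycle I-G-E-D-J-I are not bridges since each lies on that cycle.
But removing H - P disconnects H from P — this is a bridge.

H-P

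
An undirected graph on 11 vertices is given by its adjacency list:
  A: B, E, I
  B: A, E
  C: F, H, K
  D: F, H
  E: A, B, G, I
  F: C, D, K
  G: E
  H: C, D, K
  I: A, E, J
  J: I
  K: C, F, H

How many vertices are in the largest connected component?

Starting from C we can reach C, D, F, H, K. That is one component of size 5.
Starting from A we can reach A, B, E, G, I, J. That is one component of size 6.
The largest has 6 vertices.

6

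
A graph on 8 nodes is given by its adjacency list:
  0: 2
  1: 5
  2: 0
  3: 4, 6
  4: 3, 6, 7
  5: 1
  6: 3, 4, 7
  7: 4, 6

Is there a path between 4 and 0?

The component containing 4 is {3, 4, 6, 7}, and 0 is not in it.

No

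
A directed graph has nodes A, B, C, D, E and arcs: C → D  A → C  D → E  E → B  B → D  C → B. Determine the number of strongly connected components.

3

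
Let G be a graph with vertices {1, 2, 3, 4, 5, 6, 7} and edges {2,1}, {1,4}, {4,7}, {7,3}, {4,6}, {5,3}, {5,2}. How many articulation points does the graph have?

Removing 4 increases the component count from 1 to 2, so 4 is a cut vertex.
By contrast removing 2 leaves 1 component; it is not a cut vertex. No other vertex is a cut vertex either.

1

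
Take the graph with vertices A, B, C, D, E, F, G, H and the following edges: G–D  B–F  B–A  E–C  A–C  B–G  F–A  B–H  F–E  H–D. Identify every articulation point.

Removing B increases the component count from 1 to 2, so B is a cut vertex.
By contrast removing F leaves 1 component; it is not a cut vertex. No other vertex is a cut vertex either.

B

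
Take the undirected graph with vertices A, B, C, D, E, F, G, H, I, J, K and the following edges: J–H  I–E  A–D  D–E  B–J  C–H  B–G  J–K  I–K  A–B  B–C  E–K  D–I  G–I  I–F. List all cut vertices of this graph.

Removing I increases the component count from 1 to 2, so I is a cut vertex.
By contrast removing K leaves 1 component; it is not a cut vertex. No other vertex is a cut vertex either.

I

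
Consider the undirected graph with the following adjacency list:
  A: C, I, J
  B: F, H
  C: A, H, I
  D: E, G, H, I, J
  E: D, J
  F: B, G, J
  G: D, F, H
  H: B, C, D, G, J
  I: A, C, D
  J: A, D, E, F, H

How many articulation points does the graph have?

Removing A, for instance, still leaves 1 component. No single vertex removal increases the component count — the graph has no articulation points.

0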